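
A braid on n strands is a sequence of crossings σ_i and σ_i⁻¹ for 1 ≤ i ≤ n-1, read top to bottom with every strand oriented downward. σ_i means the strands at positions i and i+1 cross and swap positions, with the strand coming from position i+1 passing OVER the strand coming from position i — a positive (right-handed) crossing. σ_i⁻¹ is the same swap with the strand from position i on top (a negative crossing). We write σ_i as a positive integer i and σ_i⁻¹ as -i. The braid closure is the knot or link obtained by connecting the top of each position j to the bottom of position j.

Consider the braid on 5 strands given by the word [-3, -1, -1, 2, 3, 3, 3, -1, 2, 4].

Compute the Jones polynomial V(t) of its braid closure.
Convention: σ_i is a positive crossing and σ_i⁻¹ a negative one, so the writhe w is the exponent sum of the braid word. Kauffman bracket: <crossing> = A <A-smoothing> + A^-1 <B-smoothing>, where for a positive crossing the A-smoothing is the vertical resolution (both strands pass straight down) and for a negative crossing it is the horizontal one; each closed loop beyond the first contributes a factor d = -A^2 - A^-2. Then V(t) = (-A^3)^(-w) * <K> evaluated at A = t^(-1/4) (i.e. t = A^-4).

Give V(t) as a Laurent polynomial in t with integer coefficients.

The presented braid s3^-1 s1^-1 s1^-1 s2 s3 s3 s3 s1^-1 s2 s4 on 5 strands reduces by inverse Markov moves (closure unchanged at each step):
  Destabilize: the word has the form β·s4 where s4 occurs only as the final letter (β ∈ B_4); drop it and the last strand → 4 strands.
Reduced to β = s3^-1 s1^-1 s1^-1 s2 s3 s3 s3 s1^-1 s2 on 4 strands, 9 crossings.
Compute on β:
Braid: s3^-1 s1^-1 s1^-1 s2 s3 s3 s3 s1^-1 s2 on 4 strands, 9 crossings.
Writhe w = (#positive) - (#negative) = 5 - 4 = 1.
State-sum expansion of <K>. There are 2^9 = 512 states.
Each crossing splits two ways (0=vertical, 1=horizontal). The state's weight is A^(#A-smoothings - #B-smoothings) * d^(loops - 1).
Tabulate the states by total A-exponent and number of loops L (A-exp: L × count):
  A^9: L=4 ×1
  A^7: L=3 ×5, L=5 ×4
  A^5: L=2 ×10, L=4 ×23, L=6 ×3
  A^3: L=1 ×8, L=3 ×57, L=5 ×18, L=7 ×1
  A^1: L=2 ×70, L=4 ×50, L=6 ×6
  A^-1: L=1 ×33, L=3 ×75, L=5 ×18
  A^-3: L=2 ×51, L=4 ×32, L=6 ×1
  A^-5: L=3 ×32, L=5 ×4
  A^-7: L=4 ×9
  A^-9: L=5 ×1
Each group contributes A^e * Σ count * d^(L-1):
Powers of d = -A^2 - A^-2: d^2 = A^4 + 2 + A^-4; d^3 = -A^6 - 3*A^2 - 3*A^-2 - A^-6; d^4 = A^8 + 4*A^4 + 6 + 4*A^-4 + A^-8; d^5 = -A^10 - 5*A^6 - 10*A^2 - 10*A^-2 - 5*A^-6 - A^-10; d^6 = A^12 + 6*A^8 + 15*A^4 + 20 + 15*A^-4 + 6*A^-8 + A^-12.
  A^9 * (d^3) = -A^15 - 3*A^11 - 3*A^7 - A^3
  A^7 * (5*d^2 + 4*d^4) = 4*A^15 + 21*A^11 + 34*A^7 + 21*A^3 + 4*A^-1
  A^5 * (10*d + 23*d^3 + 3*d^5) = -3*A^15 - 38*A^11 - 109*A^7 - 109*A^3 - 38*A^-1 - 3*A^-5
  A^3 * (8 + 57*d^2 + 18*d^4 + d^6) = A^15 + 24*A^11 + 144*A^7 + 250*A^3 + 144*A^-1 + 24*A^-5 + A^-9
  A^1 * (70*d + 50*d^3 + 6*d^5) = -6*A^11 - 80*A^7 - 280*A^3 - 280*A^-1 - 80*A^-5 - 6*A^-9
  A^-1 * (33 + 75*d^2 + 18*d^4) = 18*A^7 + 147*A^3 + 291*A^-1 + 147*A^-5 + 18*A^-9
  A^-3 * (51*d + 32*d^3 + d^5) = -A^7 - 37*A^3 - 157*A^-1 - 157*A^-5 - 37*A^-9 - A^-13
  A^-5 * (32*d^2 + 4*d^4) = 4*A^3 + 48*A^-1 + 88*A^-5 + 48*A^-9 + 4*A^-13
  A^-7 * (9*d^3) = -9*A^-1 - 27*A^-5 - 27*A^-9 - 9*A^-13
  A^-9 * (d^4) = A^-1 + 4*A^-5 + 6*A^-9 + 4*A^-13 + A^-17
Summing the groups: <K> = A^15 - 2*A^11 + 3*A^7 - 5*A^3 + 4*A^-1 - 4*A^-5 + 3*A^-9 - 2*A^-13 + A^-17
Normalise by the writhe: (-A^3)^(-w) = (-A^3)^(-1) = -A^-3, so f(A) = -A^-3 * <K> = -A^12 + 2*A^8 - 3*A^4 + 5 - 4*A^-4 + 4*A^-8 - 3*A^-12 + 2*A^-16 - A^-20.
Substitute A = t^(-1/4), i.e. A^e → t^(-e/4): V(t) = -t^5 + 2*t^4 - 3*t^3 + 4*t^2 - 4*t + 5 - 3*t^-1 + 2*t^-2 - t^-3

Answer: -t^5 + 2*t^4 - 3*t^3 + 4*t^2 - 4*t + 5 - 3*t^-1 + 2*t^-2 - t^-3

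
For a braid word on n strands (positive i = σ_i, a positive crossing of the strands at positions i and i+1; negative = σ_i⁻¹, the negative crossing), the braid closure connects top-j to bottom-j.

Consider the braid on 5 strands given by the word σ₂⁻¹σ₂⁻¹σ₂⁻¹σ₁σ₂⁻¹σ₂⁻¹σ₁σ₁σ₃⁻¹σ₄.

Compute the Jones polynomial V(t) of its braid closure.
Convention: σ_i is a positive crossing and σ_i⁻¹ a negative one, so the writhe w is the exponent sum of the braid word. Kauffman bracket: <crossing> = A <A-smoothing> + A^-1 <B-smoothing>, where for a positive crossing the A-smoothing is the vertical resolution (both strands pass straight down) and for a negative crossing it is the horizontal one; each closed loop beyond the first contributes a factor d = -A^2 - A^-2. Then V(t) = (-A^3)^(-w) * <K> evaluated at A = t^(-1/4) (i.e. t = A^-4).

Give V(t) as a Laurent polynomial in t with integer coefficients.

-t^2 + 2*t - 3 + 5*t^-1 - 4*t^-2 + 5*t^-3 - 4*t^-4 + 2*t^-5 - t^-6

Derivation:
The presented braid s2^-1 s2^-1 s2^-1 s1 s2^-1 s2^-1 s1 s1 s3^-1 s4 on 5 strands reduces by inverse Markov moves (closure unchanged at each step):
  Destabilize: the word has the form β·s4 where s4 occurs only as the final letter (β ∈ B_4); drop it and the last strand → 4 strands.
  Destabilize: the word has the form β·s3^-1 where s3^-1 occurs only as the final letter (β ∈ B_3); drop it and the last strand → 3 strands.
Reduced to β = s2^-1 s2^-1 s2^-1 s1 s2^-1 s2^-1 s1 s1 on 3 strands, 8 crossings.
Compute on β:
Braid: s2^-1 s2^-1 s2^-1 s1 s2^-1 s2^-1 s1 s1 on 3 strands, 8 crossings.
Writhe w = (#positive) - (#negative) = 3 - 5 = -2.
State-sum expansion of <K>. There are 2^8 = 256 states.
Each crossing splits two ways (0=vertical, 1=horizontal). The state's weight is A^(#A-smoothings - #B-smoothings) * d^(loops - 1).
Tabulate the states by total A-exponent and number of loops L (A-exp: L × count):
  A^8: L=6 ×1
  A^6: L=5 ×8
  A^4: L=4 ×27, L=6 ×1
  A^2: L=3 ×50, L=5 ×6
  A^0: L=2 ×53, L=4 ×17
  A^-2: L=1 ×27, L=3 ×28, L=5 ×1
  A^-4: L=2 ×24, L=4 ×4
  A^-6: L=3 ×8
  A^-8: L=4 ×1
Each group contributes A^e * Σ count * d^(L-1):
Powers of d = -A^2 - A^-2: d^2 = A^4 + 2 + A^-4; d^3 = -A^6 - 3*A^2 - 3*A^-2 - A^-6; d^4 = A^8 + 4*A^4 + 6 + 4*A^-4 + A^-8; d^5 = -A^10 - 5*A^6 - 10*A^2 - 10*A^-2 - 5*A^-6 - A^-10.
  A^8 * (d^5) = -A^18 - 5*A^14 - 10*A^10 - 10*A^6 - 5*A^2 - A^-2
  A^6 * (8*d^4) = 8*A^14 + 32*A^10 + 48*A^6 + 32*A^2 + 8*A^-2
  A^4 * (27*d^3 + d^5) = -A^14 - 32*A^10 - 91*A^6 - 91*A^2 - 32*A^-2 - A^-6
  A^2 * (50*d^2 + 6*d^4) = 6*A^10 + 74*A^6 + 136*A^2 + 74*A^-2 + 6*A^-6
  A^0 * (53*d + 17*d^3) = -17*A^6 - 104*A^2 - 104*A^-2 - 17*A^-6
  A^-2 * (27 + 28*d^2 + d^4) = A^6 + 32*A^2 + 89*A^-2 + 32*A^-6 + A^-10
  A^-4 * (24*d + 4*d^3) = -4*A^2 - 36*A^-2 - 36*A^-6 - 4*A^-10
  A^-6 * (8*d^2) = 8*A^-2 + 16*A^-6 + 8*A^-10
  A^-8 * (d^3) = -A^-2 - 3*A^-6 - 3*A^-10 - A^-14
Summing the groups: <K> = -A^18 + 2*A^14 - 4*A^10 + 5*A^6 - 4*A^2 + 5*A^-2 - 3*A^-6 + 2*A^-10 - A^-14
Normalise by the writhe: (-A^3)^(-w) = (-A^3)^(2) = A^6, so f(A) = A^6 * <K> = -A^24 + 2*A^20 - 4*A^16 + 5*A^12 - 4*A^8 + 5*A^4 - 3 + 2*A^-4 - A^-8.
Substitute A = t^(-1/4), i.e. A^e → t^(-e/4): V(t) = -t^2 + 2*t - 3 + 5*t^-1 - 4*t^-2 + 5*t^-3 - 4*t^-4 + 2*t^-5 - t^-6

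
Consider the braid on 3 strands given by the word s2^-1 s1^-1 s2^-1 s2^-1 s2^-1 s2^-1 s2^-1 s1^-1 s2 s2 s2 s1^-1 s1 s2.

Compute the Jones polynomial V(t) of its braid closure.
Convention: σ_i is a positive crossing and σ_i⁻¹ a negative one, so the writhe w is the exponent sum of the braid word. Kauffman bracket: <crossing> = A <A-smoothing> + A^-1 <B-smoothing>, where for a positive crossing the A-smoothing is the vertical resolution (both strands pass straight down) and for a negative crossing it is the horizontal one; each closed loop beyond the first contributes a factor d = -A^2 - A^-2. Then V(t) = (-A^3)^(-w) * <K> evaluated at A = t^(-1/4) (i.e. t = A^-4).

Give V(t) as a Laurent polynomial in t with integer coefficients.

The presented braid s2^-1 s1^-1 s2^-1 s2^-1 s2^-1 s2^-1 s2^-1 s1^-1 s2 s2 s2 s1^-1 s1 s2 on 3 strands reduces by inverse Markov moves (closure unchanged at each step):
  Deconjugate: the word is γ·β·γ⁻¹ with γ = s2^-1 s1^-1 (prefix) and γ⁻¹ = s1 s2 (suffix); strip both.
Reduced to β = s2^-1 s2^-1 s2^-1 s2^-1 s2^-1 s1^-1 s2 s2 s2 s1^-1 on 3 strands, 10 crossings.
Compute on β:
Braid: s2^-1 s2^-1 s2^-1 s2^-1 s2^-1 s1^-1 s2 s2 s2 s1^-1 on 3 strands, 10 crossings.
Writhe w = (#positive) - (#negative) = 3 - 7 = -4.
Enumerate smoothing states for the bracket polynomial. There are 2^10 = 1024 states.
Smooth each crossing (0=||, 1=⌣⌢); contribution A^(Σ sign_k(1-2s_k)) * d^(L-1).
Tabulate the states by total A-exponent and number of loops L (A-exp: L × count):
  A^10: L=6 ×1
  A^8: L=5 ×10
  A^6: L=4 ×35, L=6 ×10
  A^4: L=3 ×60, L=5 ×50, L=7 ×10
  A^2: L=2 ×55, L=4 ×100, L=6 ×50, L=8 ×5
  A^0: L=1 ×25, L=3 ×101, L=5 ×100, L=7 ×25, L=9 ×1
  A^-2: L=2 ×55, L=4 ×100, L=6 ×50, L=8 ×5
  A^-4: L=1 ×6, L=3 ×54, L=5 ×50, L=7 ×10
  A^-6: L=2 ×9, L=4 ×26, L=6 ×10
  A^-8: L=3 ×5, L=5 ×5
  A^-10: L=4 ×1
Each group contributes A^e * Σ count * d^(L-1):
Powers of d = -A^2 - A^-2: d^2 = A^4 + 2 + A^-4; d^3 = -A^6 - 3*A^2 - 3*A^-2 - A^-6; d^4 = A^8 + 4*A^4 + 6 + 4*A^-4 + A^-8; d^5 = -A^10 - 5*A^6 - 10*A^2 - 10*A^-2 - 5*A^-6 - A^-10; d^6 = A^12 + 6*A^8 + 15*A^4 + 20 + 15*A^-4 + 6*A^-8 + A^-12; d^7 = -A^14 - 7*A^10 - 21*A^6 - 35*A^2 - 35*A^-2 - 21*A^-6 - 7*A^-10 - A^-14; d^8 = A^16 + 8*A^12 + 28*A^8 + 56*A^4 + 70 + 56*A^-4 + 28*A^-8 + 8*A^-12 + A^-16.
  A^10 * (d^5) = -A^20 - 5*A^16 - 10*A^12 - 10*A^8 - 5*A^4 - 1
  A^8 * (10*d^4) = 10*A^16 + 40*A^12 + 60*A^8 + 40*A^4 + 10
  A^6 * (35*d^3 + 10*d^5) = -10*A^16 - 85*A^12 - 205*A^8 - 205*A^4 - 85 - 10*A^-4
  A^4 * (60*d^2 + 50*d^4 + 10*d^6) = 10*A^16 + 110*A^12 + 410*A^8 + 620*A^4 + 410 + 110*A^-4 + 10*A^-8
  A^2 * (55*d + 100*d^3 + 50*d^5 + 5*d^7) = -5*A^16 - 85*A^12 - 455*A^8 - 1030*A^4 - 1030 - 455*A^-4 - 85*A^-8 - 5*A^-12
  A^0 * (25 + 101*d^2 + 100*d^4 + 25*d^6 + d^8) = A^16 + 33*A^12 + 278*A^8 + 932*A^4 + 1397 + 932*A^-4 + 278*A^-8 + 33*A^-12 + A^-16
  A^-2 * (55*d + 100*d^3 + 50*d^5 + 5*d^7) = -5*A^12 - 85*A^8 - 455*A^4 - 1030 - 1030*A^-4 - 455*A^-8 - 85*A^-12 - 5*A^-16
  A^-4 * (6 + 54*d^2 + 50*d^4 + 10*d^6) = 10*A^8 + 110*A^4 + 404 + 614*A^-4 + 404*A^-8 + 110*A^-12 + 10*A^-16
  A^-6 * (9*d + 26*d^3 + 10*d^5) = -10*A^4 - 76 - 187*A^-4 - 187*A^-8 - 76*A^-12 - 10*A^-16
  A^-8 * (5*d^2 + 5*d^4) = 5 + 25*A^-4 + 40*A^-8 + 25*A^-12 + 5*A^-16
  A^-10 * (d^3) = -A^-4 - 3*A^-8 - 3*A^-12 - A^-16
Summing the groups: <K> = -A^20 + A^16 - 2*A^12 + 3*A^8 - 3*A^4 + 4 - 2*A^-4 + 2*A^-8 - A^-12
Normalise by the writhe: (-A^3)^(-w) = (-A^3)^(4) = A^12, so f(A) = A^12 * <K> = -A^32 + A^28 - 2*A^24 + 3*A^20 - 3*A^16 + 4*A^12 - 2*A^8 + 2*A^4 - 1.
Substitute A = t^(-1/4), i.e. A^e → t^(-e/4): V(t) = -1 + 2*t^-1 - 2*t^-2 + 4*t^-3 - 3*t^-4 + 3*t^-5 - 2*t^-6 + t^-7 - t^-8

Answer: -1 + 2*t^-1 - 2*t^-2 + 4*t^-3 - 3*t^-4 + 3*t^-5 - 2*t^-6 + t^-7 - t^-8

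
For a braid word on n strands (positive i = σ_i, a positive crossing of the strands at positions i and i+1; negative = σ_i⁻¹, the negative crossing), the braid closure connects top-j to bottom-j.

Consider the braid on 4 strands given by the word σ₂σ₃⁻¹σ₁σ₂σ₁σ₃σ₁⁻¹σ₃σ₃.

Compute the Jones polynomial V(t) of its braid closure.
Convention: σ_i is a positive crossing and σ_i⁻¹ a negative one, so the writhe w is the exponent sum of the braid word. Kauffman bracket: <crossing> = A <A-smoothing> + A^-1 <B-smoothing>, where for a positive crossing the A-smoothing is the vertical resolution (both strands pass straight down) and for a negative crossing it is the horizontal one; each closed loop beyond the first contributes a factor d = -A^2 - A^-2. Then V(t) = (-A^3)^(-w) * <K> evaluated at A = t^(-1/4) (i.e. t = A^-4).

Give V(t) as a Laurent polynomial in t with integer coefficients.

Braid: s2 s3^-1 s1 s2 s1 s3 s1^-1 s3 s3 on 4 strands, 9 crossings.
Writhe w = (#positive) - (#negative) = 7 - 2 = 5.
Computing the Kauffman bracket via state sum. There are 2^9 = 512 states.
Smooth each crossing (0=||, 1=⌣⌢); contribution A^(Σ sign_k(1-2s_k)) * d^(L-1).
Tabulate the states by total A-exponent and number of loops L (A-exp: L × count):
  A^9: L=2 ×1
  A^7: L=1 ×2, L=3 ×7
  A^5: L=2 ×20, L=4 ×16
  A^3: L=1 ×14, L=3 ×56, L=5 ×14
  A^1: L=2 ×67, L=4 ×53, L=6 ×6
  A^-1: L=1 ×22, L=3 ×80, L=5 ×23, L=7 ×1
  A^-3: L=2 ×40, L=4 ×40, L=6 ×4
  A^-5: L=1 ×3, L=3 ×25, L=5 ×8
  A^-7: L=2 ×3, L=4 ×6
  A^-9: L=3 ×1
Each group contributes A^e * Σ count * d^(L-1):
Powers of d = -A^2 - A^-2: d^2 = A^4 + 2 + A^-4; d^3 = -A^6 - 3*A^2 - 3*A^-2 - A^-6; d^4 = A^8 + 4*A^4 + 6 + 4*A^-4 + A^-8; d^5 = -A^10 - 5*A^6 - 10*A^2 - 10*A^-2 - 5*A^-6 - A^-10; d^6 = A^12 + 6*A^8 + 15*A^4 + 20 + 15*A^-4 + 6*A^-8 + A^-12.
  A^9 * (d) = -A^11 - A^7
  A^7 * (2 + 7*d^2) = 7*A^11 + 16*A^7 + 7*A^3
  A^5 * (20*d + 16*d^3) = -16*A^11 - 68*A^7 - 68*A^3 - 16*A^-1
  A^3 * (14 + 56*d^2 + 14*d^4) = 14*A^11 + 112*A^7 + 210*A^3 + 112*A^-1 + 14*A^-5
  A^1 * (67*d + 53*d^3 + 6*d^5) = -6*A^11 - 83*A^7 - 286*A^3 - 286*A^-1 - 83*A^-5 - 6*A^-9
  A^-1 * (22 + 80*d^2 + 23*d^4 + d^6) = A^11 + 29*A^7 + 187*A^3 + 340*A^-1 + 187*A^-5 + 29*A^-9 + A^-13
  A^-3 * (40*d + 40*d^3 + 4*d^5) = -4*A^7 - 60*A^3 - 200*A^-1 - 200*A^-5 - 60*A^-9 - 4*A^-13
  A^-5 * (3 + 25*d^2 + 8*d^4) = 8*A^3 + 57*A^-1 + 101*A^-5 + 57*A^-9 + 8*A^-13
  A^-7 * (3*d + 6*d^3) = -6*A^-1 - 21*A^-5 - 21*A^-9 - 6*A^-13
  A^-9 * (d^2) = A^-5 + 2*A^-9 + A^-13
Summing the groups: <K> = -A^11 + A^7 - 2*A^3 + A^-1 - A^-5 + A^-9
Normalise by the writhe: (-A^3)^(-w) = (-A^3)^(-5) = -A^-15, so f(A) = -A^-15 * <K> = A^-4 - A^-8 + 2*A^-12 - A^-16 + A^-20 - A^-24.
Substitute A = t^(-1/4), i.e. A^e → t^(-e/4): V(t) = -t^6 + t^5 - t^4 + 2*t^3 - t^2 + t

Answer: -t^6 + t^5 - t^4 + 2*t^3 - t^2 + t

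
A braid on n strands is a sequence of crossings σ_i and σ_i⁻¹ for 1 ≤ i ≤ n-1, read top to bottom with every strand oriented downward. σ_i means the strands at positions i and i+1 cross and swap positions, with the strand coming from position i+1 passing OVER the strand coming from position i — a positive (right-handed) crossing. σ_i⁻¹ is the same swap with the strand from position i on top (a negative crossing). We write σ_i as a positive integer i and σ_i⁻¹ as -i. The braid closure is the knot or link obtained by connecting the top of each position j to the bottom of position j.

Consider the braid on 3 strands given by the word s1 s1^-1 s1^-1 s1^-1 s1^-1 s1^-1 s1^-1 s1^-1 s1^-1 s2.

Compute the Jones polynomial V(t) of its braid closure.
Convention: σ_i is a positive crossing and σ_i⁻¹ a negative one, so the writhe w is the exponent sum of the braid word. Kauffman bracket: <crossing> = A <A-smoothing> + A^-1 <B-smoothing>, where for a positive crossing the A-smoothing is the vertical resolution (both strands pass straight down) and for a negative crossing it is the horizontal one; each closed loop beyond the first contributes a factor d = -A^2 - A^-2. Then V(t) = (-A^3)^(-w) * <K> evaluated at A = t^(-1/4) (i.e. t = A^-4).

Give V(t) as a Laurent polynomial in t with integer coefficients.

t^-3 + t^-5 - t^-6 + t^-7 - t^-8 + t^-9 - t^-10

Derivation:
The presented braid s1 s1^-1 s1^-1 s1^-1 s1^-1 s1^-1 s1^-1 s1^-1 s1^-1 s2 on 3 strands reduces by inverse Markov moves (closure unchanged at each step):
  Destabilize: the word has the form β·s2 where s2 occurs only as the final letter (β ∈ B_2); drop it and the last strand → 2 strands.
  Deconjugate: the word is γ·β·γ⁻¹ with γ = s1 (prefix) and γ⁻¹ = s1^-1 (suffix); strip both.
Reduced to β = s1^-1 s1^-1 s1^-1 s1^-1 s1^-1 s1^-1 s1^-1 on 2 strands, 7 crossings.
Compute on β:
Braid: s1^-1 s1^-1 s1^-1 s1^-1 s1^-1 s1^-1 s1^-1 on 2 strands, 7 crossings.
Writhe w = (#positive) - (#negative) = 0 - 7 = -7.
Enumerate smoothing states for the bracket polynomial. There are 2^7 = 128 states.
Smooth each crossing (0=||, 1=⌣⌢); contribution A^(Σ sign_k(1-2s_k)) * d^(L-1).
Tabulate the states by total A-exponent and number of loops L (A-exp: L × count):
  A^7: L=7 ×1
  A^5: L=6 ×7
  A^3: L=5 ×21
  A^1: L=4 ×35
  A^-1: L=3 ×35
  A^-3: L=2 ×21
  A^-5: L=1 ×7
  A^-7: L=2 ×1
Each group contributes A^e * Σ count * d^(L-1):
Powers of d = -A^2 - A^-2: d^2 = A^4 + 2 + A^-4; d^3 = -A^6 - 3*A^2 - 3*A^-2 - A^-6; d^4 = A^8 + 4*A^4 + 6 + 4*A^-4 + A^-8; d^5 = -A^10 - 5*A^6 - 10*A^2 - 10*A^-2 - 5*A^-6 - A^-10; d^6 = A^12 + 6*A^8 + 15*A^4 + 20 + 15*A^-4 + 6*A^-8 + A^-12.
  A^7 * (d^6) = A^19 + 6*A^15 + 15*A^11 + 20*A^7 + 15*A^3 + 6*A^-1 + A^-5
  A^5 * (7*d^5) = -7*A^15 - 35*A^11 - 70*A^7 - 70*A^3 - 35*A^-1 - 7*A^-5
  A^3 * (21*d^4) = 21*A^11 + 84*A^7 + 126*A^3 + 84*A^-1 + 21*A^-5
  A^1 * (35*d^3) = -35*A^7 - 105*A^3 - 105*A^-1 - 35*A^-5
  A^-1 * (35*d^2) = 35*A^3 + 70*A^-1 + 35*A^-5
  A^-3 * (21*d) = -21*A^-1 - 21*A^-5
  A^-5 * (7) = 7*A^-5
  A^-7 * (d) = -A^-5 - A^-9
Summing the groups: <K> = A^19 - A^15 + A^11 - A^7 + A^3 - A^-1 - A^-9
Normalise by the writhe: (-A^3)^(-w) = (-A^3)^(7) = -A^21, so f(A) = -A^21 * <K> = -A^40 + A^36 - A^32 + A^28 - A^24 + A^20 + A^12.
Substitute A = t^(-1/4), i.e. A^e → t^(-e/4): V(t) = t^-3 + t^-5 - t^-6 + t^-7 - t^-8 + t^-9 - t^-10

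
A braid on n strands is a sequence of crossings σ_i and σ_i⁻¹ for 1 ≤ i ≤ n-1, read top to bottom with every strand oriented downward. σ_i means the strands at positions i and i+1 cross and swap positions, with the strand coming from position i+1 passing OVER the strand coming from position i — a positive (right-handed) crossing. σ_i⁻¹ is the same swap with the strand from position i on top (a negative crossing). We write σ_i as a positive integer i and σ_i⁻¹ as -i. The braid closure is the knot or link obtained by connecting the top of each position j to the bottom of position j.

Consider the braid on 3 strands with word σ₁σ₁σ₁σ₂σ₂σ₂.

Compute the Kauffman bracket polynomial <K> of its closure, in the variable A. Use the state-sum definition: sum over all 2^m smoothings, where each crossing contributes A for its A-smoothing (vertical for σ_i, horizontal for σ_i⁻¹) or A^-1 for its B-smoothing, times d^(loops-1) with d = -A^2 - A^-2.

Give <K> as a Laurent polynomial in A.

Braid: s1 s1 s1 s2 s2 s2 on 3 strands, 6 crossings.
Writhe w = (#positive) - (#negative) = 6 - 0 = 6.
State-sum expansion of <K>. There are 2^6 = 64 states.
For each crossing: s=0 is the vertical smoothing, s=1 horizontal. Crossing k contributes A^(sign_k * (1 - 2*s_k)); loop factor d = -A^2 - A^-2.
Tabulate the states by total A-exponent and number of loops L (A-exp: L × count):
  A^6: L=3 ×1
  A^4: L=2 ×6
  A^2: L=1 ×9, L=3 ×6
  A^0: L=2 ×18, L=4 ×2
  A^-2: L=3 ×15
  A^-4: L=4 ×6
  A^-6: L=5 ×1
Each group contributes A^e * Σ count * d^(L-1):
Powers of d = -A^2 - A^-2: d^2 = A^4 + 2 + A^-4; d^3 = -A^6 - 3*A^2 - 3*A^-2 - A^-6; d^4 = A^8 + 4*A^4 + 6 + 4*A^-4 + A^-8.
  A^6 * (d^2) = A^10 + 2*A^6 + A^2
  A^4 * (6*d) = -6*A^6 - 6*A^2
  A^2 * (9 + 6*d^2) = 6*A^6 + 21*A^2 + 6*A^-2
  A^0 * (18*d + 2*d^3) = -2*A^6 - 24*A^2 - 24*A^-2 - 2*A^-6
  A^-2 * (15*d^2) = 15*A^2 + 30*A^-2 + 15*A^-6
  A^-4 * (6*d^3) = -6*A^2 - 18*A^-2 - 18*A^-6 - 6*A^-10
  A^-6 * (d^4) = A^2 + 4*A^-2 + 6*A^-6 + 4*A^-10 + A^-14
Summing the groups: <K> = A^10 + 2*A^2 - 2*A^-2 + A^-6 - 2*A^-10 + A^-14

Answer: A^10 + 2*A^2 - 2*A^-2 + A^-6 - 2*A^-10 + A^-14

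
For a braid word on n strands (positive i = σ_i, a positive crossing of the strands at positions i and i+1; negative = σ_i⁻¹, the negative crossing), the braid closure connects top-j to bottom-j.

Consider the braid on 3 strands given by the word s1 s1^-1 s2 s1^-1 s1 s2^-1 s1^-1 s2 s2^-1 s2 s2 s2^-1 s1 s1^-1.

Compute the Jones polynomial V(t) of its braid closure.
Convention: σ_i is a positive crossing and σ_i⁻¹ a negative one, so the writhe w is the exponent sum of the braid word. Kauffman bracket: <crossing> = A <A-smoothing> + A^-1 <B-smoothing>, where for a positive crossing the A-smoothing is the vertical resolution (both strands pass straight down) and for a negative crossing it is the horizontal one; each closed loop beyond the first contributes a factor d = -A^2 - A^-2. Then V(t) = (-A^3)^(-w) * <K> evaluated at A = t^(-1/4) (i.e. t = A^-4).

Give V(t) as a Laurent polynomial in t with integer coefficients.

The presented braid s1 s1^-1 s2 s1^-1 s1 s2^-1 s1^-1 s2 s2^-1 s2 s2 s2^-1 s1 s1^-1 on 3 strands reduces by inverse Markov moves (closure unchanged at each step):
  Deconjugate: the word is γ·β·γ⁻¹ with γ = s1 (prefix) and γ⁻¹ = s1^-1 (suffix); strip both.
  Deconjugate: the word is γ·β·γ⁻¹ with γ = s1^-1 s2 (prefix) and γ⁻¹ = s2^-1 s1 (suffix); strip both.
Reduced to β = s1^-1 s1 s2^-1 s1^-1 s2 s2^-1 s2 s2 on 3 strands, 8 crossings.
Compute on β:
First cancel adjacent σ_i σ_i⁻¹ pairs (Reidemeister II — same braid, same closure): s1^-1 s1 s2^-1 s1^-1 s2 s2^-1 s2 s2 → s2^-1 s1^-1 s2 s2.
Braid: s2^-1 s1^-1 s2 s2 on 3 strands, 4 crossings.
Writhe w = (#positive) - (#negative) = 2 - 2 = 0.
State-sum expansion of <K>. There are 2^4 = 16 states.
Each crossing splits two ways (0=vertical, 1=horizontal). The state's weight is A^(#A-smoothings - #B-smoothings) * d^(loops - 1).
  state 0000: A-exp=+0, loops=3, term = A^0 * d^2
  state 0001: A-exp=-2, loops=2, term = A^-2 * d^1
  state 0010: A-exp=-2, loops=2, term = A^-2 * d^1
  state 0011: A-exp=-4, loops=3, term = A^-4 * d^2
  state 0100: A-exp=+2, loops=2, term = A^2 * d^1
  state 0101: A-exp=+0, loops=1, term = A^0 * d^0
  state 0110: A-exp=+0, loops=1, term = A^0 * d^0
  state 0111: A-exp=-2, loops=2, term = A^-2 * d^1
  state 1000: A-exp=+2, loops=2, term = A^2 * d^1
  state 1001: A-exp=+0, loops=3, term = A^0 * d^2
  state 1010: A-exp=+0, loops=3, term = A^0 * d^2
  state 1011: A-exp=-2, loops=4, term = A^-2 * d^3
  state 1100: A-exp=+4, loops=1, term = A^4 * d^0
  state 1101: A-exp=+2, loops=2, term = A^2 * d^1
  state 1110: A-exp=+2, loops=2, term = A^2 * d^1
  state 1111: A-exp=+0, loops=3, term = A^0 * d^2
Collect the terms by A-exponent (count of states per loop number):
Powers of d = -A^2 - A^-2: d^2 = A^4 + 2 + A^-4; d^3 = -A^6 - 3*A^2 - 3*A^-2 - A^-6.
  A^4 * (1) = A^4
  A^2 * (4*d) = -4*A^4 - 4
  A^0 * (2 + 4*d^2) = 4*A^4 + 10 + 4*A^-4
  A^-2 * (3*d + d^3) = -A^4 - 6 - 6*A^-4 - A^-8
  A^-4 * (d^2) = 1 + 2*A^-4 + A^-8
Summing the groups: <K> = 1
Normalise by the writhe: (-A^3)^(-w) = (-A^3)^(0) = 1, so f(A) = 1 * <K> = 1.
Substitute A = t^(-1/4), i.e. A^e → t^(-e/4): V(t) = 1

Answer: 1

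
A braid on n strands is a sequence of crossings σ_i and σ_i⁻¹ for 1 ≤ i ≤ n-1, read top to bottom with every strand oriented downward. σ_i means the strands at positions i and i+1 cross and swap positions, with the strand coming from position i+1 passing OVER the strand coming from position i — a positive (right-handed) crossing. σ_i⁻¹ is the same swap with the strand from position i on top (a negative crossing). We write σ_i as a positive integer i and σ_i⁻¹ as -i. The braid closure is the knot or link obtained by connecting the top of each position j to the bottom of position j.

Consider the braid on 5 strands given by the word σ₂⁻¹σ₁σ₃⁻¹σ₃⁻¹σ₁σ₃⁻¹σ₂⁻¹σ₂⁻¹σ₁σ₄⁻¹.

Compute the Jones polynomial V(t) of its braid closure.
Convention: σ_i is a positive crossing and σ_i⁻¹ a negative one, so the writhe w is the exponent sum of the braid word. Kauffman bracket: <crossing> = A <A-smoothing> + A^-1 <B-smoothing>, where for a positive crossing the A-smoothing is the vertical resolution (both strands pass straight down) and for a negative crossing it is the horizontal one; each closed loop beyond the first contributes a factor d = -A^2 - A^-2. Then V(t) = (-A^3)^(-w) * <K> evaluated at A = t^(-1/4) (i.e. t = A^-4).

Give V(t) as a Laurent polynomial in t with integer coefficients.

-t^2 + 2*t - 3 + 6*t^-1 - 6*t^-2 + 7*t^-3 - 6*t^-4 + 4*t^-5 - 3*t^-6 + t^-7

Derivation:
The presented braid s2^-1 s1 s3^-1 s3^-1 s1 s3^-1 s2^-1 s2^-1 s1 s4^-1 on 5 strands reduces by inverse Markov moves (closure unchanged at each step):
  Destabilize: the word has the form β·s4^-1 where s4^-1 occurs only as the final letter (β ∈ B_4); drop it and the last strand → 4 strands.
Reduced to β = s2^-1 s1 s3^-1 s3^-1 s1 s3^-1 s2^-1 s2^-1 s1 on 4 strands, 9 crossings.
Compute on β:
Braid: s2^-1 s1 s3^-1 s3^-1 s1 s3^-1 s2^-1 s2^-1 s1 on 4 strands, 9 crossings.
Writhe w = (#positive) - (#negative) = 3 - 6 = -3.
Computing the Kauffman bracket via state sum. There are 2^9 = 512 states.
Each crossing splits two ways (0=vertical, 1=horizontal). The state's weight is A^(#A-smoothings - #B-smoothings) * d^(loops - 1).
Tabulate the states by total A-exponent and number of loops L (A-exp: L × count):
  A^9: L=6 ×1
  A^7: L=5 ×9
  A^5: L=4 ×35, L=6 ×1
  A^3: L=3 ×73, L=5 ×11
  A^1: L=2 ×81, L=4 ×44, L=6 ×1
  A^-1: L=1 ×39, L=3 ×77, L=5 ×10
  A^-3: L=2 ×55, L=4 ×28, L=6 ×1
  A^-5: L=3 ×32, L=5 ×4
  A^-7: L=4 ×9
  A^-9: L=5 ×1
Each group contributes A^e * Σ count * d^(L-1):
Powers of d = -A^2 - A^-2: d^2 = A^4 + 2 + A^-4; d^3 = -A^6 - 3*A^2 - 3*A^-2 - A^-6; d^4 = A^8 + 4*A^4 + 6 + 4*A^-4 + A^-8; d^5 = -A^10 - 5*A^6 - 10*A^2 - 10*A^-2 - 5*A^-6 - A^-10.
  A^9 * (d^5) = -A^19 - 5*A^15 - 10*A^11 - 10*A^7 - 5*A^3 - A^-1
  A^7 * (9*d^4) = 9*A^15 + 36*A^11 + 54*A^7 + 36*A^3 + 9*A^-1
  A^5 * (35*d^3 + d^5) = -A^15 - 40*A^11 - 115*A^7 - 115*A^3 - 40*A^-1 - A^-5
  A^3 * (73*d^2 + 11*d^4) = 11*A^11 + 117*A^7 + 212*A^3 + 117*A^-1 + 11*A^-5
  A^1 * (81*d + 44*d^3 + d^5) = -A^11 - 49*A^7 - 223*A^3 - 223*A^-1 - 49*A^-5 - A^-9
  A^-1 * (39 + 77*d^2 + 10*d^4) = 10*A^7 + 117*A^3 + 253*A^-1 + 117*A^-5 + 10*A^-9
  A^-3 * (55*d + 28*d^3 + d^5) = -A^7 - 33*A^3 - 149*A^-1 - 149*A^-5 - 33*A^-9 - A^-13
  A^-5 * (32*d^2 + 4*d^4) = 4*A^3 + 48*A^-1 + 88*A^-5 + 48*A^-9 + 4*A^-13
  A^-7 * (9*d^3) = -9*A^-1 - 27*A^-5 - 27*A^-9 - 9*A^-13
  A^-9 * (d^4) = A^-1 + 4*A^-5 + 6*A^-9 + 4*A^-13 + A^-17
Summing the groups: <K> = -A^19 + 3*A^15 - 4*A^11 + 6*A^7 - 7*A^3 + 6*A^-1 - 6*A^-5 + 3*A^-9 - 2*A^-13 + A^-17
Normalise by the writhe: (-A^3)^(-w) = (-A^3)^(3) = -A^9, so f(A) = -A^9 * <K> = A^28 - 3*A^24 + 4*A^20 - 6*A^16 + 7*A^12 - 6*A^8 + 6*A^4 - 3 + 2*A^-4 - A^-8.
Substitute A = t^(-1/4), i.e. A^e → t^(-e/4): V(t) = -t^2 + 2*t - 3 + 6*t^-1 - 6*t^-2 + 7*t^-3 - 6*t^-4 + 4*t^-5 - 3*t^-6 + t^-7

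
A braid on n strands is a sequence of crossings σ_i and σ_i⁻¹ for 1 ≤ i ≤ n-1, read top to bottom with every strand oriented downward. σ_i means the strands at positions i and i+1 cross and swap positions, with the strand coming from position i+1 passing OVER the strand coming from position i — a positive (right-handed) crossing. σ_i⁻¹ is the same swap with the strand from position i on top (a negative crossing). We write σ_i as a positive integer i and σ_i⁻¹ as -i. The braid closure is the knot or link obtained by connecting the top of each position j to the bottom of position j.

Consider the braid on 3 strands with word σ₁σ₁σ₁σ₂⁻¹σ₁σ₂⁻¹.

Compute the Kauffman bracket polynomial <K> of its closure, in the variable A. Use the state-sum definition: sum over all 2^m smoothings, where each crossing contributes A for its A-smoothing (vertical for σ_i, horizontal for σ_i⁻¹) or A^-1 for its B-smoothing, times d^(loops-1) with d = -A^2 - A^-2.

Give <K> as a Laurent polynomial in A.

A^10 - A^6 + 2*A^2 - 2*A^-2 + 2*A^-6 - 2*A^-10 + A^-14

Derivation:
Braid: s1 s1 s1 s2^-1 s1 s2^-1 on 3 strands, 6 crossings.
Writhe w = (#positive) - (#negative) = 4 - 2 = 2.
State-sum expansion of <K>. There are 2^6 = 64 states.
For each crossing: s=0 is the vertical smoothing, s=1 horizontal. Crossing k contributes A^(sign_k * (1 - 2*s_k)); loop factor d = -A^2 - A^-2.
Tabulate the states by total A-exponent and number of loops L (A-exp: L × count):
  A^6: L=3 ×1
  A^4: L=2 ×6
  A^2: L=1 ×11, L=3 ×4
  A^0: L=2 ×19, L=4 ×1
  A^-2: L=3 ×15
  A^-4: L=4 ×6
  A^-6: L=5 ×1
Each group contributes A^e * Σ count * d^(L-1):
Powers of d = -A^2 - A^-2: d^2 = A^4 + 2 + A^-4; d^3 = -A^6 - 3*A^2 - 3*A^-2 - A^-6; d^4 = A^8 + 4*A^4 + 6 + 4*A^-4 + A^-8.
  A^6 * (d^2) = A^10 + 2*A^6 + A^2
  A^4 * (6*d) = -6*A^6 - 6*A^2
  A^2 * (11 + 4*d^2) = 4*A^6 + 19*A^2 + 4*A^-2
  A^0 * (19*d + d^3) = -A^6 - 22*A^2 - 22*A^-2 - A^-6
  A^-2 * (15*d^2) = 15*A^2 + 30*A^-2 + 15*A^-6
  A^-4 * (6*d^3) = -6*A^2 - 18*A^-2 - 18*A^-6 - 6*A^-10
  A^-6 * (d^4) = A^2 + 4*A^-2 + 6*A^-6 + 4*A^-10 + A^-14
Summing the groups: <K> = A^10 - A^6 + 2*A^2 - 2*A^-2 + 2*A^-6 - 2*A^-10 + A^-14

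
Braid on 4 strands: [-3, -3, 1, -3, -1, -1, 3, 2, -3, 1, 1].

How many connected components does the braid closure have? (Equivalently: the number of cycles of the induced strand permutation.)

Track the strand permutation on 4 strands, starting from identity.
  step 1: s3^-1 swaps positions 3,4 -> [1 2 4 3]
  step 2: s3^-1 swaps positions 3,4 -> [1 2 3 4]
  step 3: s1 swaps positions 1,2 -> [2 1 3 4]
  step 4: s3^-1 swaps positions 3,4 -> [2 1 4 3]
  step 5: s1^-1 swaps positions 1,2 -> [1 2 4 3]
  step 6: s1^-1 swaps positions 1,2 -> [2 1 4 3]
  step 7: s3 swaps positions 3,4 -> [2 1 3 4]
  step 8: s2 swaps positions 2,3 -> [2 3 1 4]
  step 9: s3^-1 swaps positions 3,4 -> [2 3 4 1]
  step 10: s1 swaps positions 1,2 -> [3 2 4 1]
  step 11: s1 swaps positions 1,2 -> [2 3 4 1]
Final permutation (position -> original strand): [2 3 4 1]
Closure components = cycle count of this permutation = 1.

Answer: 1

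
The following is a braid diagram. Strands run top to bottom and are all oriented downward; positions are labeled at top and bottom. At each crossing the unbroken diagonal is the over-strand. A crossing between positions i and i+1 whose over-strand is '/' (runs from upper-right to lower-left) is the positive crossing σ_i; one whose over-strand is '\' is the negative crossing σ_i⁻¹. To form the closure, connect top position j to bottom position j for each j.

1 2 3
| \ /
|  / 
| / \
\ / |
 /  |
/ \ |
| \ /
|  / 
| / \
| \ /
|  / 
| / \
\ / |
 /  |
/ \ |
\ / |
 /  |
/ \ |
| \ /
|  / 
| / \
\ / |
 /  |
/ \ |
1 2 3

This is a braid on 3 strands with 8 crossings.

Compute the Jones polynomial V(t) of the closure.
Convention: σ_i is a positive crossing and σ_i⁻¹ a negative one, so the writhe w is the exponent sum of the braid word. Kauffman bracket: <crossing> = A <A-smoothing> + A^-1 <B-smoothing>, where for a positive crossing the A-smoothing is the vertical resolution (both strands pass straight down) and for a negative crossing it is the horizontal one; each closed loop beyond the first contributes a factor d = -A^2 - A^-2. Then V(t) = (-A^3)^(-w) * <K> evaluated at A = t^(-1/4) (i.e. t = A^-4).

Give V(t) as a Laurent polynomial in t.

Reading the diagram top to bottom ('/'-over between positions i,i+1 = s_i, '\'-over = s_i^-1): braid word = s2 s1 s2 s2 s1 s1 s2 s1.
Braid: s2 s1 s2 s2 s1 s1 s2 s1 on 3 strands, 8 crossings.
Writhe w = (#positive) - (#negative) = 8 - 0 = 8.
State-sum expansion of <K>. There are 2^8 = 256 states.
Each crossing splits two ways (0=vertical, 1=horizontal). The state's weight is A^(#A-smoothings - #B-smoothings) * d^(loops - 1).
Tabulate the states by total A-exponent and number of loops L (A-exp: L × count):
  A^8: L=3 ×1
  A^6: L=2 ×8
  A^4: L=1 ×16, L=3 ×12
  A^2: L=2 ×48, L=4 ×8
  A^0: L=1 ×17, L=3 ×51, L=5 ×2
  A^-2: L=2 ×34, L=4 ×22
  A^-4: L=1 ×4, L=3 ×21, L=5 ×3
  A^-6: L=2 ×4, L=4 ×4
  A^-8: L=3 ×1
Each group contributes A^e * Σ count * d^(L-1):
Powers of d = -A^2 - A^-2: d^2 = A^4 + 2 + A^-4; d^3 = -A^6 - 3*A^2 - 3*A^-2 - A^-6; d^4 = A^8 + 4*A^4 + 6 + 4*A^-4 + A^-8.
  A^8 * (d^2) = A^12 + 2*A^8 + A^4
  A^6 * (8*d) = -8*A^8 - 8*A^4
  A^4 * (16 + 12*d^2) = 12*A^8 + 40*A^4 + 12
  A^2 * (48*d + 8*d^3) = -8*A^8 - 72*A^4 - 72 - 8*A^-4
  A^0 * (17 + 51*d^2 + 2*d^4) = 2*A^8 + 59*A^4 + 131 + 59*A^-4 + 2*A^-8
  A^-2 * (34*d + 22*d^3) = -22*A^4 - 100 - 100*A^-4 - 22*A^-8
  A^-4 * (4 + 21*d^2 + 3*d^4) = 3*A^4 + 33 + 64*A^-4 + 33*A^-8 + 3*A^-12
  A^-6 * (4*d + 4*d^3) = -4 - 16*A^-4 - 16*A^-8 - 4*A^-12
  A^-8 * (d^2) = A^-4 + 2*A^-8 + A^-12
Summing the groups: <K> = A^12 + A^4 - A^-8
Normalise by the writhe: (-A^3)^(-w) = (-A^3)^(-8) = A^-24, so f(A) = A^-24 * <K> = A^-12 + A^-20 - A^-32.
Substitute A = t^(-1/4), i.e. A^e → t^(-e/4): V(t) = -t^8 + t^5 + t^3

Answer: -t^8 + t^5 + t^3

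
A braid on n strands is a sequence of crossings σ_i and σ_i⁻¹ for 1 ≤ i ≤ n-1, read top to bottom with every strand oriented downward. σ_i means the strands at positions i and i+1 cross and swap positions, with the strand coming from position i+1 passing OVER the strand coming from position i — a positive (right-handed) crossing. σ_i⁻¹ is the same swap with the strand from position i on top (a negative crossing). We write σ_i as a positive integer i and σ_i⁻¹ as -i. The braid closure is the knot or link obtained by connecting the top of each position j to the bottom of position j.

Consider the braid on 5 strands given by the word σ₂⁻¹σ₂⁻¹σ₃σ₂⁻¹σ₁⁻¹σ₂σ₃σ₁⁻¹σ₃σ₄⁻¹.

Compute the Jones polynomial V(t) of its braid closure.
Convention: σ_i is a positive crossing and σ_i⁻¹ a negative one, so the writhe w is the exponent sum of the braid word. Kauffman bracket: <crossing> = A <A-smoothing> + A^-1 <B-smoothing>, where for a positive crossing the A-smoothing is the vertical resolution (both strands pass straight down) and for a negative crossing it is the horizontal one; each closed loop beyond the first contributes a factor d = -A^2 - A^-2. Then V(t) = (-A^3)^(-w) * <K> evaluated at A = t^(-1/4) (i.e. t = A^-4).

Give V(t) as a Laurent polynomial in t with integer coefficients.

The presented braid s2^-1 s2^-1 s3 s2^-1 s1^-1 s2 s3 s1^-1 s3 s4^-1 on 5 strands reduces by inverse Markov moves (closure unchanged at each step):
  Destabilize: the word has the form β·s4^-1 where s4^-1 occurs only as the final letter (β ∈ B_4); drop it and the last strand → 4 strands.
Reduced to β = s2^-1 s2^-1 s3 s2^-1 s1^-1 s2 s3 s1^-1 s3 on 4 strands, 9 crossings.
Compute on β:
Braid: s2^-1 s2^-1 s3 s2^-1 s1^-1 s2 s3 s1^-1 s3 on 4 strands, 9 crossings.
Writhe w = (#positive) - (#negative) = 4 - 5 = -1.
Enumerate smoothing states for the bracket polynomial. There are 2^9 = 512 states.
Smooth each crossing (0=||, 1=⌣⌢); contribution A^(Σ sign_k(1-2s_k)) * d^(L-1).
Tabulate the states by total A-exponent and number of loops L (A-exp: L × count):
  A^9: L=5 ×1
  A^7: L=4 ×9
  A^5: L=3 ×32, L=5 ×4
  A^3: L=2 ×55, L=4 ×28, L=6 ×1
  A^1: L=1 ×39, L=3 ×77, L=5 ×10
  A^-1: L=2 ×87, L=4 ×38, L=6 ×1
  A^-3: L=1 ×14, L=3 ×64, L=5 ×6
  A^-5: L=2 ×17, L=4 ×19
  A^-7: L=3 ×7, L=5 ×2
  A^-9: L=4 ×1
Each group contributes A^e * Σ count * d^(L-1):
Powers of d = -A^2 - A^-2: d^2 = A^4 + 2 + A^-4; d^3 = -A^6 - 3*A^2 - 3*A^-2 - A^-6; d^4 = A^8 + 4*A^4 + 6 + 4*A^-4 + A^-8; d^5 = -A^10 - 5*A^6 - 10*A^2 - 10*A^-2 - 5*A^-6 - A^-10.
  A^9 * (d^4) = A^17 + 4*A^13 + 6*A^9 + 4*A^5 + A
  A^7 * (9*d^3) = -9*A^13 - 27*A^9 - 27*A^5 - 9*A
  A^5 * (32*d^2 + 4*d^4) = 4*A^13 + 48*A^9 + 88*A^5 + 48*A + 4*A^-3
  A^3 * (55*d + 28*d^3 + d^5) = -A^13 - 33*A^9 - 149*A^5 - 149*A - 33*A^-3 - A^-7
  A^1 * (39 + 77*d^2 + 10*d^4) = 10*A^9 + 117*A^5 + 253*A + 117*A^-3 + 10*A^-7
  A^-1 * (87*d + 38*d^3 + d^5) = -A^9 - 43*A^5 - 211*A - 211*A^-3 - 43*A^-7 - A^-11
  A^-3 * (14 + 64*d^2 + 6*d^4) = 6*A^5 + 88*A + 178*A^-3 + 88*A^-7 + 6*A^-11
  A^-5 * (17*d + 19*d^3) = -19*A - 74*A^-3 - 74*A^-7 - 19*A^-11
  A^-7 * (7*d^2 + 2*d^4) = 2*A + 15*A^-3 + 26*A^-7 + 15*A^-11 + 2*A^-15
  A^-9 * (d^3) = -A^-3 - 3*A^-7 - 3*A^-11 - A^-15
Summing the groups: <K> = A^17 - 2*A^13 + 3*A^9 - 4*A^5 + 4*A - 5*A^-3 + 3*A^-7 - 2*A^-11 + A^-15
Normalise by the writhe: (-A^3)^(-w) = (-A^3)^(1) = -A^3, so f(A) = -A^3 * <K> = -A^20 + 2*A^16 - 3*A^12 + 4*A^8 - 4*A^4 + 5 - 3*A^-4 + 2*A^-8 - A^-12.
Substitute A = t^(-1/4), i.e. A^e → t^(-e/4): V(t) = -t^3 + 2*t^2 - 3*t + 5 - 4*t^-1 + 4*t^-2 - 3*t^-3 + 2*t^-4 - t^-5

Answer: -t^3 + 2*t^2 - 3*t + 5 - 4*t^-1 + 4*t^-2 - 3*t^-3 + 2*t^-4 - t^-5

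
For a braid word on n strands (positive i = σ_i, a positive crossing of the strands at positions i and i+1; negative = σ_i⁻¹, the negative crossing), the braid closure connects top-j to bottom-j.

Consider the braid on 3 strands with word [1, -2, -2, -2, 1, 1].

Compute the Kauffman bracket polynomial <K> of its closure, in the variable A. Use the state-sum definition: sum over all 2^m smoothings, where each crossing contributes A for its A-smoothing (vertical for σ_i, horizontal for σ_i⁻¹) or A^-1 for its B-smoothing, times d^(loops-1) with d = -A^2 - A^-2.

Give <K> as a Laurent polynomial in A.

Braid: s1 s2^-1 s2^-1 s2^-1 s1 s1 on 3 strands, 6 crossings.
Writhe w = (#positive) - (#negative) = 3 - 3 = 0.
State-sum expansion of <K>. There are 2^6 = 64 states.
For each crossing: s=0 is the vertical smoothing, s=1 horizontal. Crossing k contributes A^(sign_k * (1 - 2*s_k)); loop factor d = -A^2 - A^-2.
Tabulate the states by total A-exponent and number of loops L (A-exp: L × count):
  A^6: L=4 ×1
  A^4: L=3 ×6
  A^2: L=2 ×12, L=4 ×3
  A^0: L=1 ×9, L=3 ×10, L=5 ×1
  A^-2: L=2 ×12, L=4 ×3
  A^-4: L=3 ×6
  A^-6: L=4 ×1
Each group contributes A^e * Σ count * d^(L-1):
Powers of d = -A^2 - A^-2: d^2 = A^4 + 2 + A^-4; d^3 = -A^6 - 3*A^2 - 3*A^-2 - A^-6; d^4 = A^8 + 4*A^4 + 6 + 4*A^-4 + A^-8.
  A^6 * (d^3) = -A^12 - 3*A^8 - 3*A^4 - 1
  A^4 * (6*d^2) = 6*A^8 + 12*A^4 + 6
  A^2 * (12*d + 3*d^3) = -3*A^8 - 21*A^4 - 21 - 3*A^-4
  A^0 * (9 + 10*d^2 + d^4) = A^8 + 14*A^4 + 35 + 14*A^-4 + A^-8
  A^-2 * (12*d + 3*d^3) = -3*A^4 - 21 - 21*A^-4 - 3*A^-8
  A^-4 * (6*d^2) = 6 + 12*A^-4 + 6*A^-8
  A^-6 * (d^3) = -1 - 3*A^-4 - 3*A^-8 - A^-12
Summing the groups: <K> = -A^12 + A^8 - A^4 + 3 - A^-4 + A^-8 - A^-12

Answer: -A^12 + A^8 - A^4 + 3 - A^-4 + A^-8 - A^-12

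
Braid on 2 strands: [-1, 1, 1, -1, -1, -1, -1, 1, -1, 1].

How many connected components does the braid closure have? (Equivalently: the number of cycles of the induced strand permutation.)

2

Derivation:
Track the strand permutation on 2 strands, starting from identity.
  step 1: s1^-1 swaps positions 1,2 -> [2 1]
  step 2: s1 swaps positions 1,2 -> [1 2]
  step 3: s1 swaps positions 1,2 -> [2 1]
  step 4: s1^-1 swaps positions 1,2 -> [1 2]
  step 5: s1^-1 swaps positions 1,2 -> [2 1]
  step 6: s1^-1 swaps positions 1,2 -> [1 2]
  step 7: s1^-1 swaps positions 1,2 -> [2 1]
  step 8: s1 swaps positions 1,2 -> [1 2]
  step 9: s1^-1 swaps positions 1,2 -> [2 1]
  step 10: s1 swaps positions 1,2 -> [1 2]
Final permutation (position -> original strand): [1 2]
Closure components = cycle count of this permutation = 2.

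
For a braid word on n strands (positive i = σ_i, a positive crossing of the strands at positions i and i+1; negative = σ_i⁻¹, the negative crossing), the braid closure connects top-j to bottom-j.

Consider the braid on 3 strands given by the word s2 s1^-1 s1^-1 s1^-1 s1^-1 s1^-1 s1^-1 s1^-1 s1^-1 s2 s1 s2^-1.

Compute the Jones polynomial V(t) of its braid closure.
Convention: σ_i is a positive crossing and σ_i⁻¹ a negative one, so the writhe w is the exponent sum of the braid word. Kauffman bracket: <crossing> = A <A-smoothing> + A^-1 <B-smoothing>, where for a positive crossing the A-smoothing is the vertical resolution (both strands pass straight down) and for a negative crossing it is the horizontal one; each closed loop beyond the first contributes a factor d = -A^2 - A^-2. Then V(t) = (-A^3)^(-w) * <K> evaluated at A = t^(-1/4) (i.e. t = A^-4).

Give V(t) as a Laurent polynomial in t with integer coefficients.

t^-3 + t^-5 - t^-6 + t^-7 - t^-8 + t^-9 - t^-10

Derivation:
The presented braid s2 s1^-1 s1^-1 s1^-1 s1^-1 s1^-1 s1^-1 s1^-1 s1^-1 s2 s1 s2^-1 on 3 strands reduces by inverse Markov moves (closure unchanged at each step):
  Deconjugate: the word is γ·β·γ⁻¹ with γ = s2 s1^-1 (prefix) and γ⁻¹ = s1 s2^-1 (suffix); strip both.
  Destabilize: the word has the form β·s2 where s2 occurs only as the final letter (β ∈ B_2); drop it and the last strand → 2 strands.
Reduced to β = s1^-1 s1^-1 s1^-1 s1^-1 s1^-1 s1^-1 s1^-1 on 2 strands, 7 crossings.
Compute on β:
Braid: s1^-1 s1^-1 s1^-1 s1^-1 s1^-1 s1^-1 s1^-1 on 2 strands, 7 crossings.
Writhe w = (#positive) - (#negative) = 0 - 7 = -7.
Enumerate smoothing states for the bracket polynomial. There are 2^7 = 128 states.
Smooth each crossing (0=||, 1=⌣⌢); contribution A^(Σ sign_k(1-2s_k)) * d^(L-1).
Tabulate the states by total A-exponent and number of loops L (A-exp: L × count):
  A^7: L=7 ×1
  A^5: L=6 ×7
  A^3: L=5 ×21
  A^1: L=4 ×35
  A^-1: L=3 ×35
  A^-3: L=2 ×21
  A^-5: L=1 ×7
  A^-7: L=2 ×1
Each group contributes A^e * Σ count * d^(L-1):
Powers of d = -A^2 - A^-2: d^2 = A^4 + 2 + A^-4; d^3 = -A^6 - 3*A^2 - 3*A^-2 - A^-6; d^4 = A^8 + 4*A^4 + 6 + 4*A^-4 + A^-8; d^5 = -A^10 - 5*A^6 - 10*A^2 - 10*A^-2 - 5*A^-6 - A^-10; d^6 = A^12 + 6*A^8 + 15*A^4 + 20 + 15*A^-4 + 6*A^-8 + A^-12.
  A^7 * (d^6) = A^19 + 6*A^15 + 15*A^11 + 20*A^7 + 15*A^3 + 6*A^-1 + A^-5
  A^5 * (7*d^5) = -7*A^15 - 35*A^11 - 70*A^7 - 70*A^3 - 35*A^-1 - 7*A^-5
  A^3 * (21*d^4) = 21*A^11 + 84*A^7 + 126*A^3 + 84*A^-1 + 21*A^-5
  A^1 * (35*d^3) = -35*A^7 - 105*A^3 - 105*A^-1 - 35*A^-5
  A^-1 * (35*d^2) = 35*A^3 + 70*A^-1 + 35*A^-5
  A^-3 * (21*d) = -21*A^-1 - 21*A^-5
  A^-5 * (7) = 7*A^-5
  A^-7 * (d) = -A^-5 - A^-9
Summing the groups: <K> = A^19 - A^15 + A^11 - A^7 + A^3 - A^-1 - A^-9
Normalise by the writhe: (-A^3)^(-w) = (-A^3)^(7) = -A^21, so f(A) = -A^21 * <K> = -A^40 + A^36 - A^32 + A^28 - A^24 + A^20 + A^12.
Substitute A = t^(-1/4), i.e. A^e → t^(-e/4): V(t) = t^-3 + t^-5 - t^-6 + t^-7 - t^-8 + t^-9 - t^-10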